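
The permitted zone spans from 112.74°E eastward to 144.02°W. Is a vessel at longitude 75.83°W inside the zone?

Band width going east from +112.74° to -144.02°: ((-144.02 − 112.74) mod 360) = 103.24°.
Offset of -75.83° east of the west edge: ((-75.83 − 112.74) mod 360) = 171.43°.
171.43° > 103.24° ⇒ outside.

No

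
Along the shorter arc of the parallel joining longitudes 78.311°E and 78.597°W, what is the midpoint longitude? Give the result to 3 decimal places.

0.143°W

Signed shortest Δλ from +78.311° to -78.597° is -156.908°.
Midpoint longitude = +78.311° + (-156.908°)/2 = +78.311° − 78.454° = -0.143°.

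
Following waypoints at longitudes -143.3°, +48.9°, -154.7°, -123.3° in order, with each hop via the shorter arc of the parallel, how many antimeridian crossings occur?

Leg 1: -143.3° → +48.9°, shortest Δλ = -167.8° (west) — crosses 180°.
Leg 2: +48.9° → -154.7°, shortest Δλ = 156.4° (east) — crosses 180°.
Leg 3: -154.7° → -123.3°, shortest Δλ = 31.4° (east) — does not cross 180°.
Total crossings: 2.

2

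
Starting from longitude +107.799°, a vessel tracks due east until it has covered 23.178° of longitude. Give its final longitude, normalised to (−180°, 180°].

Start at +107.799°; shift +23.178° → +130.977°.
+130.977° already lies in (−180°, 180°].

+130.977°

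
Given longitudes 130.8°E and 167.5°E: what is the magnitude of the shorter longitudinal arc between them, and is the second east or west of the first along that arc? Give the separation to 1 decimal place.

Raw difference: 167.5 − 130.8 = 36.7°.
Normalise into (−180°, 180°]: 36.7° stays 36.7°.
Positive ⇒ the second point lies to the east; separation 36.7°.

36.7° east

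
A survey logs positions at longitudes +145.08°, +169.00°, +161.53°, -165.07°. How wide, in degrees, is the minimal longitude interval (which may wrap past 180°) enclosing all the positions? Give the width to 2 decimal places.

49.85°

Sort the longitudes: -165.07°, +145.08°, +161.53°, +169.00°.
Eastward gaps between consecutive values (wrapping around): 310.15°, 16.45°, 7.47°, 25.93°.
Largest gap = 310.15° ⇒ minimal covering band is its complement: 360° − 310.15° = 49.85°.
Band runs from +145.08° eastward to -165.07°, crossing the antimeridian.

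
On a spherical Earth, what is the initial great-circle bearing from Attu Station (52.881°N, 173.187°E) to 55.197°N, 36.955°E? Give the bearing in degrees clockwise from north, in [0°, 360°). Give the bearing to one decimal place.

334.4°

Δλ = 36.955 − 173.187 = -136.232°.
θ = atan2( sin Δλ · cos φ₂ , cos φ₁ · sin φ₂ − sin φ₁ · cos φ₂ · cos Δλ )
  = atan2(-0.39482, 0.82418) = -25.596° → normalised to [0°, 360°): 334.404°.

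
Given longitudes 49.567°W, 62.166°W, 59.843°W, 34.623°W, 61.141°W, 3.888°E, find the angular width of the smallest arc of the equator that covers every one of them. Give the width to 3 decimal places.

66.054°

Sort the longitudes: -62.166°, -61.141°, -59.843°, -49.567°, -34.623°, +3.888°.
Eastward gaps between consecutive values (wrapping around): 1.025°, 1.298°, 10.276°, 14.944°, 38.511°, 293.946°.
Largest gap = 293.946° ⇒ minimal covering band is its complement: 360° − 293.946° = 66.054°.
Band runs from -62.166° eastward to +3.888°.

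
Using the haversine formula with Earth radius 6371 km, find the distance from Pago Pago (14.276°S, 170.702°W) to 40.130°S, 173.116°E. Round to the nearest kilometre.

Δλ = 173.116 − -170.702 = 343.818°; wrapped into (−180°, 180°]: -16.182°.
Δφ = -40.130 − -14.276 = -25.854°.
a = sin²(Δφ/2) + cos φ₁ · cos φ₂ · sin²(Δλ/2) = 0.064724.
c = 2·atan2(√a, √(1−a)) = 0.51447 rad → d = 6371·c ≈ 3277.71 km.

3278 km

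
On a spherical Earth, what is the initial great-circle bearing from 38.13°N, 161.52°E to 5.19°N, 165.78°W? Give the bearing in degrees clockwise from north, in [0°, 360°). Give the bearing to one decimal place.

129.7°

Δλ = -165.78 − 161.52 = -327.30°; wrapped into (−180°, 180°]: 32.70°.
θ = atan2( sin Δλ · cos φ₂ , cos φ₁ · sin φ₂ − sin φ₁ · cos φ₂ · cos Δλ )
  = atan2(0.53803, -0.44630) = 129.676° → normalised to [0°, 360°): 129.676°.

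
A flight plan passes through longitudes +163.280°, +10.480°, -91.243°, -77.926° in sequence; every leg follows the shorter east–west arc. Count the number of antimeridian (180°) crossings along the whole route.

0

Leg 1: +163.280° → +10.480°, shortest Δλ = -152.8° (west) — does not cross 180°.
Leg 2: +10.480° → -91.243°, shortest Δλ = -101.723° (west) — does not cross 180°.
Leg 3: -91.243° → -77.926°, shortest Δλ = 13.317° (east) — does not cross 180°.
Total crossings: 0.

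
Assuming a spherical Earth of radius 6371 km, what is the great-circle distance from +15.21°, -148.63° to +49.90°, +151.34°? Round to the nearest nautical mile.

3558 nmi

Δλ = 151.34 − -148.63 = 299.97°; wrapped into (−180°, 180°]: -60.03°.
Δφ = 49.90 − 15.21 = 34.69°.
a = sin²(Δφ/2) + cos φ₁ · cos φ₂ · sin²(Δλ/2) = 0.244409.
c = 2·atan2(√a, √(1−a)) = 1.03424 rad → d = 6371·c ≈ 6589.13 km ≈ 3557.84 nmi.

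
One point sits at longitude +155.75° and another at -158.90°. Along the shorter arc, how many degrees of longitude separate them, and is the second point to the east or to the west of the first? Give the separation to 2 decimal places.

Raw difference: -158.90 − 155.75 = -314.65°.
Normalise into (−180°, 180°]: -314.65° + 360° = 45.35°.
Positive ⇒ the second point lies to the east; separation 45.35°.

45.35° east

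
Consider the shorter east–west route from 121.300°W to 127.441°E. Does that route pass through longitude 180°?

Yes

Naïve |127.441 − -121.300| = 248.741° > 180°, so the shorter arc goes the other way round — across 180°.
Signed shortest Δλ = ((127.441 − -121.300 + 180) mod 360) − 180 = -111.259°.
Going west by 111.259° from -121.300° passes through 180° before reaching +127.441°.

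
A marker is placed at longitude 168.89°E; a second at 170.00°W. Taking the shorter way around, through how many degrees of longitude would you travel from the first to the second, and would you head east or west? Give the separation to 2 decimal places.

Raw difference: -170.00 − 168.89 = -338.89°.
Normalise into (−180°, 180°]: -338.89° + 360° = 21.11°.
Positive ⇒ the second point lies to the east; separation 21.11°.

21.11° east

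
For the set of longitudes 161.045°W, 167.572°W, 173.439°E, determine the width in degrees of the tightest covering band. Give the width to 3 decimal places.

Sort the longitudes: -167.572°, -161.045°, +173.439°.
Eastward gaps between consecutive values (wrapping around): 6.527°, 334.484°, 18.989°.
Largest gap = 334.484° ⇒ minimal covering band is its complement: 360° − 334.484° = 25.516°.
Band runs from +173.439° eastward to -161.045°, crossing the antimeridian.

25.516°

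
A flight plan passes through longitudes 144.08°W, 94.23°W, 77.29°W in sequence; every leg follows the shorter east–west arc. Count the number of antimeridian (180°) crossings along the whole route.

Leg 1: -144.08° → -94.23°, shortest Δλ = 49.85° (east) — does not cross 180°.
Leg 2: -94.23° → -77.29°, shortest Δλ = 16.94° (east) — does not cross 180°.
Total crossings: 0.

0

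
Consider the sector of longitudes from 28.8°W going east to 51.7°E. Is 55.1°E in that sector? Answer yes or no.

Band width going east from -28.8° to +51.7°: ((51.7 − -28.8) mod 360) = 80.5°.
Offset of +55.1° east of the west edge: ((55.1 − -28.8) mod 360) = 83.9°.
83.9° > 80.5° ⇒ outside.

No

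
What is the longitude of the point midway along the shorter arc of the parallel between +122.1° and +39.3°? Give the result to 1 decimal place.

Signed shortest Δλ from +122.1° to +39.3° is -82.8°.
Midpoint longitude = +122.1° + (-82.8°)/2 = +122.1° − 41.4° = +80.7°.

+80.7°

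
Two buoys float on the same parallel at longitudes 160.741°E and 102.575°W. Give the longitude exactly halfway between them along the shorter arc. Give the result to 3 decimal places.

Signed shortest Δλ from +160.741° to -102.575° is +96.684°.
Midpoint longitude = +160.741° + (+96.684°)/2 = +160.741° + 48.342° = +209.083°.
Normalise into (−180°, 180°]: -150.917°.
(The naïve average (+160.741 + -102.575)/2 = 29.083° is on the wrong side of the globe.)

150.917°W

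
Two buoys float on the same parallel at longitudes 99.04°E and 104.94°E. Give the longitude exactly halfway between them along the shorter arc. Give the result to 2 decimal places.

101.99°E

Signed shortest Δλ from +99.04° to +104.94° is +5.90°.
Midpoint longitude = +99.04° + (+5.90°)/2 = +99.04° + 2.95° = +101.99°.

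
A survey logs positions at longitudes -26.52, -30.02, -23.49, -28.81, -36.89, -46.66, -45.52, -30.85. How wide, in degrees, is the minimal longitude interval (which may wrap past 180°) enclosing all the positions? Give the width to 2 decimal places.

23.17°

Sort the longitudes: -46.66°, -45.52°, -36.89°, -30.85°, -30.02°, -28.81°, -26.52°, -23.49°.
Eastward gaps between consecutive values (wrapping around): 1.14°, 8.63°, 6.04°, 0.83°, 1.21°, 2.29°, 3.03°, 336.83°.
Largest gap = 336.83° ⇒ minimal covering band is its complement: 360° − 336.83° = 23.17°.
Band runs from -46.66° eastward to -23.49°.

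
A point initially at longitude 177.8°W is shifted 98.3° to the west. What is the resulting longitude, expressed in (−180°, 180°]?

83.9°E

Start at -177.8°; shift −98.3° → -276.1°.
-276.1° lies outside (−180°, 180°]; add 360° → +83.9°.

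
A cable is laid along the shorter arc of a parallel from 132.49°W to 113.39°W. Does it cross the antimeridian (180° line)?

Signed shortest Δλ = ((-113.39 − -132.49 + 180) mod 360) − 180 = 19.1°.
Going east by 19.1° from -132.49° reaches -113.39° without touching 180°.

No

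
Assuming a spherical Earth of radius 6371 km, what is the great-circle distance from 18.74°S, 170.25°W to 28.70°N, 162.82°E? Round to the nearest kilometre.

6016 km

Δλ = 162.82 − -170.25 = 333.07°; wrapped into (−180°, 180°]: -26.93°.
Δφ = 28.70 − -18.74 = 47.44°.
a = sin²(Δφ/2) + cos φ₁ · cos φ₂ · sin²(Δλ/2) = 0.206856.
c = 2·atan2(√a, √(1−a)) = 0.94433 rad → d = 6371·c ≈ 6016.32 km.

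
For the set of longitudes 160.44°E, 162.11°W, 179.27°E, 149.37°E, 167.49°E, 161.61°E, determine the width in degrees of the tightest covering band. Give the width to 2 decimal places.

48.52°

Sort the longitudes: -162.11°, +149.37°, +160.44°, +161.61°, +167.49°, +179.27°.
Eastward gaps between consecutive values (wrapping around): 311.48°, 11.07°, 1.17°, 5.88°, 11.78°, 18.62°.
Largest gap = 311.48° ⇒ minimal covering band is its complement: 360° − 311.48° = 48.52°.
Band runs from +149.37° eastward to -162.11°, crossing the antimeridian.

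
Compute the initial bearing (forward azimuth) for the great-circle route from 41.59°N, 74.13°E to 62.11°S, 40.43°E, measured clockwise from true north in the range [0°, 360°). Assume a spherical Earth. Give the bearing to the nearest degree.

196°

Δλ = 40.43 − 74.13 = -33.70°.
θ = atan2( sin Δλ · cos φ₂ , cos φ₁ · sin φ₂ − sin φ₁ · cos φ₂ · cos Δλ )
  = atan2(-0.25954, -0.91937) = -164.235° → normalised to [0°, 360°): 195.765°.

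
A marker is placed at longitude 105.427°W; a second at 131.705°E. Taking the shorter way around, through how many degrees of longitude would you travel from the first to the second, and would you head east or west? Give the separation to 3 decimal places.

122.868° west

Raw difference: 131.705 − -105.427 = 237.132°.
Normalise into (−180°, 180°]: 237.132° − 360° = -122.868°.
Negative ⇒ the second point lies to the west; separation 122.868°.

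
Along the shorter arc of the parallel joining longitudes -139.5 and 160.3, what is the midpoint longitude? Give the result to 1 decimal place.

-169.6°

Signed shortest Δλ from -139.5° to +160.3° is -60.2°.
Midpoint longitude = -139.5° + (-60.2°)/2 = -139.5° − 30.1° = -169.6°.
(The naïve average (-139.5 + +160.3)/2 = 10.4° is on the wrong side of the globe.)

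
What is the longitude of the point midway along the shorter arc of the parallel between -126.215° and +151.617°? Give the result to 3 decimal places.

-167.299°

Signed shortest Δλ from -126.215° to +151.617° is -82.168°.
Midpoint longitude = -126.215° + (-82.168°)/2 = -126.215° − 41.084° = -167.299°.
(The naïve average (-126.215 + +151.617)/2 = 12.701° is on the wrong side of the globe.)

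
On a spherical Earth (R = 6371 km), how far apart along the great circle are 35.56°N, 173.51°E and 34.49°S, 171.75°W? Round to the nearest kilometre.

7938 km

Δλ = -171.75 − 173.51 = -345.26°; wrapped into (−180°, 180°]: 14.74°.
Δφ = -34.49 − 35.56 = -70.05°.
a = sin²(Δφ/2) + cos φ₁ · cos φ₂ · sin²(Δλ/2) = 0.340433.
c = 2·atan2(√a, √(1−a)) = 1.24598 rad → d = 6371·c ≈ 7938.15 km.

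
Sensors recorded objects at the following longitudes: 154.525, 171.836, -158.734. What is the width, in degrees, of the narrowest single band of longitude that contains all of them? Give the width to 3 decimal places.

Sort the longitudes: -158.734°, +154.525°, +171.836°.
Eastward gaps between consecutive values (wrapping around): 313.259°, 17.311°, 29.430°.
Largest gap = 313.259° ⇒ minimal covering band is its complement: 360° − 313.259° = 46.741°.
Band runs from +154.525° eastward to -158.734°, crossing the antimeridian.

46.741°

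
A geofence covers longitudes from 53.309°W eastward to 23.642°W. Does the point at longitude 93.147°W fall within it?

Band width going east from -53.309° to -23.642°: ((-23.642 − -53.309) mod 360) = 29.667°.
Offset of -93.147° east of the west edge: ((-93.147 − -53.309) mod 360) = 320.162°.
320.162° > 29.667° ⇒ outside.

No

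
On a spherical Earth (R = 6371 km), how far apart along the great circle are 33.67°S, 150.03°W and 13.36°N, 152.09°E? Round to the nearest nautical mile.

4347 nmi

Δλ = 152.09 − -150.03 = 302.12°; wrapped into (−180°, 180°]: -57.88°.
Δφ = 13.36 − -33.67 = 47.03°.
a = sin²(Δφ/2) + cos φ₁ · cos φ₂ · sin²(Δλ/2) = 0.348791.
c = 2·atan2(√a, √(1−a)) = 1.26357 rad → d = 6371·c ≈ 8050.19 km ≈ 4346.76 nmi.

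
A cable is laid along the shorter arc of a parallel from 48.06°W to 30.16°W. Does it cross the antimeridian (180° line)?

Signed shortest Δλ = ((-30.16 − -48.06 + 180) mod 360) − 180 = 17.9°.
Going east by 17.9° from -48.06° reaches -30.16° without touching 180°.

No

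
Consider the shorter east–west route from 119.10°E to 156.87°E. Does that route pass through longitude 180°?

Signed shortest Δλ = ((156.87 − 119.10 + 180) mod 360) − 180 = 37.77°.
Going east by 37.77° from +119.10° reaches +156.87° without touching 180°.

No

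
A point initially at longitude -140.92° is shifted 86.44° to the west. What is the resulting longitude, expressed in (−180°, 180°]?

+132.64°

Start at -140.92°; shift −86.44° → -227.36°.
-227.36° lies outside (−180°, 180°]; add 360° → +132.64°.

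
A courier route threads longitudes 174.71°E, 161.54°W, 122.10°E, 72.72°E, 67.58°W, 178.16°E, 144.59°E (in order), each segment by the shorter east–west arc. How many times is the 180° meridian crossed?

3

Leg 1: +174.71° → -161.54°, shortest Δλ = 23.75° (east) — crosses 180°.
Leg 2: -161.54° → +122.10°, shortest Δλ = -76.36° (west) — crosses 180°.
Leg 3: +122.10° → +72.72°, shortest Δλ = -49.38° (west) — does not cross 180°.
Leg 4: +72.72° → -67.58°, shortest Δλ = -140.3° (west) — does not cross 180°.
Leg 5: -67.58° → +178.16°, shortest Δλ = -114.26° (west) — crosses 180°.
Leg 6: +178.16° → +144.59°, shortest Δλ = -33.57° (west) — does not cross 180°.
Total crossings: 3.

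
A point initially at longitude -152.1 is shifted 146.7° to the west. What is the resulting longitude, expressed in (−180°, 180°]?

Start at -152.1°; shift −146.7° → -298.8°.
-298.8° lies outside (−180°, 180°]; add 360° → +61.2°.

+61.2°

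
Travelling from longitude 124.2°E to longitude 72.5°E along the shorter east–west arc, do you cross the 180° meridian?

No

Signed shortest Δλ = ((72.5 − 124.2 + 180) mod 360) − 180 = -51.7°.
Going west by 51.7° from +124.2° reaches +72.5° without touching 180°.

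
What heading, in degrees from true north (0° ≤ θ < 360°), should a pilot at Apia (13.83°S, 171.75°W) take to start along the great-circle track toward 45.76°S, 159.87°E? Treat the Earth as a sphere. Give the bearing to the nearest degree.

211°

Δλ = 159.87 − -171.75 = 331.62°; wrapped into (−180°, 180°]: -28.38°.
θ = atan2( sin Δλ · cos φ₂ , cos φ₁ · sin φ₂ − sin φ₁ · cos φ₂ · cos Δλ )
  = atan2(-0.33161, -0.54893) = -148.863° → normalised to [0°, 360°): 211.137°.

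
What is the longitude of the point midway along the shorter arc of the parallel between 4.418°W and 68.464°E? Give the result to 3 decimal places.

Signed shortest Δλ from -4.418° to +68.464° is +72.882°.
Midpoint longitude = -4.418° + (+72.882°)/2 = -4.418° + 36.441° = +32.023°.

32.023°E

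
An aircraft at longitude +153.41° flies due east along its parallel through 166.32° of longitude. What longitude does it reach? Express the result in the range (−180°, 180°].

-40.27°

Start at +153.41°; shift +166.32° → +319.73°.
+319.73° lies outside (−180°, 180°]; subtract 360° → -40.27°.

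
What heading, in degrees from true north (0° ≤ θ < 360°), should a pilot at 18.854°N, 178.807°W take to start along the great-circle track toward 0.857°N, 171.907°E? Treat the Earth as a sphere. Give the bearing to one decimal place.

Δλ = 171.907 − -178.807 = 350.714°; wrapped into (−180°, 180°]: -9.286°.
θ = atan2( sin Δλ · cos φ₂ , cos φ₁ · sin φ₂ − sin φ₁ · cos φ₂ · cos Δλ )
  = atan2(-0.16134, -0.30473) = -152.100° → normalised to [0°, 360°): 207.900°.

207.9°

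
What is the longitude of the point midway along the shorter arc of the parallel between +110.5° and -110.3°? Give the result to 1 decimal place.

-179.9°

Signed shortest Δλ from +110.5° to -110.3° is +139.2°.
Midpoint longitude = +110.5° + (+139.2°)/2 = +110.5° + 69.6° = +180.1°.
Normalise into (−180°, 180°]: -179.9°.
(The naïve average (+110.5 + -110.3)/2 = 0.1° is on the wrong side of the globe.)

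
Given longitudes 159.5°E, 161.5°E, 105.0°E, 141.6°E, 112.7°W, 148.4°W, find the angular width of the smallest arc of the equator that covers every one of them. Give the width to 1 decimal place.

Sort the longitudes: -148.4°, -112.7°, +105.0°, +141.6°, +159.5°, +161.5°.
Eastward gaps between consecutive values (wrapping around): 35.7°, 217.7°, 36.6°, 17.9°, 2.0°, 50.1°.
Largest gap = 217.7° ⇒ minimal covering band is its complement: 360° − 217.7° = 142.3°.
Band runs from +105.0° eastward to -112.7°, crossing the antimeridian.

142.3°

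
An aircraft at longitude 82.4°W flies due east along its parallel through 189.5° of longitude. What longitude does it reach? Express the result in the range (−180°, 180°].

107.1°E

Start at -82.4°; shift +189.5° → +107.1°.
+107.1° already lies in (−180°, 180°].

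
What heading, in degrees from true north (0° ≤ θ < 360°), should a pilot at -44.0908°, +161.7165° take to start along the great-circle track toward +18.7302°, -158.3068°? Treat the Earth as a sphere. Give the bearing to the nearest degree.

Δλ = -158.3068 − 161.7165 = -320.0233°; wrapped into (−180°, 180°]: 39.9767°.
θ = atan2( sin Δλ · cos φ₂ , cos φ₁ · sin φ₂ − sin φ₁ · cos φ₂ · cos Δλ )
  = atan2(0.60845, 0.73559) = 39.596° → normalised to [0°, 360°): 39.596°.

40°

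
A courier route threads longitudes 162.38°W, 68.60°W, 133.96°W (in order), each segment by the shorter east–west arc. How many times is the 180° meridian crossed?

0

Leg 1: -162.38° → -68.60°, shortest Δλ = 93.78° (east) — does not cross 180°.
Leg 2: -68.60° → -133.96°, shortest Δλ = -65.36° (west) — does not cross 180°.
Total crossings: 0.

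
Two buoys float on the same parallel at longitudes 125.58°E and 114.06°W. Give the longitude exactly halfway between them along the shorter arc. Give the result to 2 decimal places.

174.24°W

Signed shortest Δλ from +125.58° to -114.06° is +120.36°.
Midpoint longitude = +125.58° + (+120.36°)/2 = +125.58° + 60.18° = +185.76°.
Normalise into (−180°, 180°]: -174.24°.
(The naïve average (+125.58 + -114.06)/2 = 5.76° is on the wrong side of the globe.)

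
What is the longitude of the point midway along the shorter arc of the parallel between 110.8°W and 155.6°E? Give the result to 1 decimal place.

157.6°W

Signed shortest Δλ from -110.8° to +155.6° is -93.6°.
Midpoint longitude = -110.8° + (-93.6°)/2 = -110.8° − 46.8° = -157.6°.
(The naïve average (-110.8 + +155.6)/2 = 22.4° is on the wrong side of the globe.)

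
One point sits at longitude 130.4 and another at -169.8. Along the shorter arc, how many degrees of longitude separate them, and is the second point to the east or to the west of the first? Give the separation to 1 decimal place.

59.8° east

Raw difference: -169.8 − 130.4 = -300.2°.
Normalise into (−180°, 180°]: -300.2° + 360° = 59.8°.
Positive ⇒ the second point lies to the east; separation 59.8°.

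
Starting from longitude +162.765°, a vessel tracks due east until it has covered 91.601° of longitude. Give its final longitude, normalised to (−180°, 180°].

-105.634°

Start at +162.765°; shift +91.601° → +254.366°.
+254.366° lies outside (−180°, 180°]; subtract 360° → -105.634°.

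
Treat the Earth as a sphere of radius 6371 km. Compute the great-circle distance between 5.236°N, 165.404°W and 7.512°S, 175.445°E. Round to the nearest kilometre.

2554 km

Δλ = 175.445 − -165.404 = 340.849°; wrapped into (−180°, 180°]: -19.151°.
Δφ = -7.512 − 5.236 = -12.748°.
a = sin²(Δφ/2) + cos φ₁ · cos φ₂ · sin²(Δλ/2) = 0.039644.
c = 2·atan2(√a, √(1−a)) = 0.40090 rad → d = 6371·c ≈ 2554.12 km.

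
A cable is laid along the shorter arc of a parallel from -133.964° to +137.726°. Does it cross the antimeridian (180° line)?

Naïve |137.726 − -133.964| = 271.69° > 180°, so the shorter arc goes the other way round — across 180°.
Signed shortest Δλ = ((137.726 − -133.964 + 180) mod 360) − 180 = -88.31°.
Going west by 88.31° from -133.964° passes through 180° before reaching +137.726°.

Yes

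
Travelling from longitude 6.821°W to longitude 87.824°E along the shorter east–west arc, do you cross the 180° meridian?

No

Signed shortest Δλ = ((87.824 − -6.821 + 180) mod 360) − 180 = 94.645°.
Going east by 94.645° from -6.821° reaches +87.824° without touching 180°.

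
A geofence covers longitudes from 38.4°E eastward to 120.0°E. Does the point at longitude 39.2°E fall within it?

Band width going east from +38.4° to +120.0°: ((120.0 − 38.4) mod 360) = 81.6°.
Offset of +39.2° east of the west edge: ((39.2 − 38.4) mod 360) = 0.8°.
0.8° ≤ 81.6° ⇒ inside.

Yes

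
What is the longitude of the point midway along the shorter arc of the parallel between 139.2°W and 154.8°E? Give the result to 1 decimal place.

172.2°W

Signed shortest Δλ from -139.2° to +154.8° is -66.0°.
Midpoint longitude = -139.2° + (-66.0°)/2 = -139.2° − 33.0° = -172.2°.
(The naïve average (-139.2 + +154.8)/2 = 7.8° is on the wrong side of the globe.)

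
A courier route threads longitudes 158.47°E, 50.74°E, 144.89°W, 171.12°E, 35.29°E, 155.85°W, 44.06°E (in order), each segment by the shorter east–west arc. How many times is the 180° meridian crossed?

Leg 1: +158.47° → +50.74°, shortest Δλ = -107.73° (west) — does not cross 180°.
Leg 2: +50.74° → -144.89°, shortest Δλ = 164.37° (east) — crosses 180°.
Leg 3: -144.89° → +171.12°, shortest Δλ = -43.99° (west) — crosses 180°.
Leg 4: +171.12° → +35.29°, shortest Δλ = -135.83° (west) — does not cross 180°.
Leg 5: +35.29° → -155.85°, shortest Δλ = 168.86° (east) — crosses 180°.
Leg 6: -155.85° → +44.06°, shortest Δλ = -160.09° (west) — crosses 180°.
Total crossings: 4.

4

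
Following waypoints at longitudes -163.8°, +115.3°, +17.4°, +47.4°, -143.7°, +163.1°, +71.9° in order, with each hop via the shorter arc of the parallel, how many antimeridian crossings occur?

Leg 1: -163.8° → +115.3°, shortest Δλ = -80.9° (west) — crosses 180°.
Leg 2: +115.3° → +17.4°, shortest Δλ = -97.9° (west) — does not cross 180°.
Leg 3: +17.4° → +47.4°, shortest Δλ = 30.0° (east) — does not cross 180°.
Leg 4: +47.4° → -143.7°, shortest Δλ = 168.9° (east) — crosses 180°.
Leg 5: -143.7° → +163.1°, shortest Δλ = -53.2° (west) — crosses 180°.
Leg 6: +163.1° → +71.9°, shortest Δλ = -91.2° (west) — does not cross 180°.
Total crossings: 3.

3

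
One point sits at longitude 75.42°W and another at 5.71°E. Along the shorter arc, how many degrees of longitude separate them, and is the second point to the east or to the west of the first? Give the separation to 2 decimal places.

81.13° east

Raw difference: 5.71 − -75.42 = 81.13°.
Normalise into (−180°, 180°]: 81.13° stays 81.13°.
Positive ⇒ the second point lies to the east; separation 81.13°.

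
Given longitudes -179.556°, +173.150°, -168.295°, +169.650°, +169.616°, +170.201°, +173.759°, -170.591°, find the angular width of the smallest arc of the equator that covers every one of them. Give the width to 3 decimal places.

Sort the longitudes: -179.556°, -170.591°, -168.295°, +169.616°, +169.650°, +170.201°, +173.150°, +173.759°.
Eastward gaps between consecutive values (wrapping around): 8.965°, 2.296°, 337.911°, 0.034°, 0.551°, 2.949°, 0.609°, 6.685°.
Largest gap = 337.911° ⇒ minimal covering band is its complement: 360° − 337.911° = 22.089°.
Band runs from +169.616° eastward to -168.295°, crossing the antimeridian.

22.089°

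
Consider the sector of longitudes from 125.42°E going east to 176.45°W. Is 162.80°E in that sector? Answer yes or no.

Yes

Band width going east from +125.42° to -176.45°: ((-176.45 − 125.42) mod 360) = 58.13°.
Offset of +162.80° east of the west edge: ((162.80 − 125.42) mod 360) = 37.38°.
37.38° ≤ 58.13° ⇒ inside.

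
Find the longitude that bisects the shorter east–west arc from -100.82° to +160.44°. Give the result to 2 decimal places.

Signed shortest Δλ from -100.82° to +160.44° is -98.74°.
Midpoint longitude = -100.82° + (-98.74°)/2 = -100.82° − 49.37° = -150.19°.
(The naïve average (-100.82 + +160.44)/2 = 29.81° is on the wrong side of the globe.)

-150.19°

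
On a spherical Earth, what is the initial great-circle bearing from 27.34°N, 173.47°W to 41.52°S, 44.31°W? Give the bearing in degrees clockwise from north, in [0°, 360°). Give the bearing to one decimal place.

Δλ = -44.31 − -173.47 = 129.16°.
θ = atan2( sin Δλ · cos φ₂ , cos φ₁ · sin φ₂ − sin φ₁ · cos φ₂ · cos Δλ )
  = atan2(0.58055, -0.37169) = 122.629° → normalised to [0°, 360°): 122.629°.

122.6°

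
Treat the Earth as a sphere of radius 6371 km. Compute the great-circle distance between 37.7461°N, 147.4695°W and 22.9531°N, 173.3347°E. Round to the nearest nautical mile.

2196 nmi

Δλ = 173.3347 − -147.4695 = 320.8042°; wrapped into (−180°, 180°]: -39.1958°.
Δφ = 22.9531 − 37.7461 = -14.7930°.
a = sin²(Δφ/2) + cos φ₁ · cos φ₂ · sin²(Δλ/2) = 0.098490.
c = 2·atan2(√a, √(1−a)) = 0.63845 rad → d = 6371·c ≈ 4067.57 km ≈ 2196.31 nmi.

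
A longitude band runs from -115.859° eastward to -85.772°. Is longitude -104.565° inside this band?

Yes

Band width going east from -115.859° to -85.772°: ((-85.772 − -115.859) mod 360) = 30.087°.
Offset of -104.565° east of the west edge: ((-104.565 − -115.859) mod 360) = 11.294°.
11.294° ≤ 30.087° ⇒ inside.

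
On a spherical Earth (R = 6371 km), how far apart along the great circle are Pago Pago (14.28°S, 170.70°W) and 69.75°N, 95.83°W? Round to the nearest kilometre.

Δλ = -95.83 − -170.70 = 74.87°.
Δφ = 69.75 − -14.28 = 84.03°.
a = sin²(Δφ/2) + cos φ₁ · cos φ₂ · sin²(Δλ/2) = 0.571933.
c = 2·atan2(√a, √(1−a)) = 1.71516 rad → d = 6371·c ≈ 10927.31 km.

10927 km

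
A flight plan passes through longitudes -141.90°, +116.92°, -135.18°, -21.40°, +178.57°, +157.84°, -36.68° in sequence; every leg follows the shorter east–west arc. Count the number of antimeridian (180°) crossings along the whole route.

Leg 1: -141.90° → +116.92°, shortest Δλ = -101.18° (west) — crosses 180°.
Leg 2: +116.92° → -135.18°, shortest Δλ = 107.9° (east) — crosses 180°.
Leg 3: -135.18° → -21.40°, shortest Δλ = 113.78° (east) — does not cross 180°.
Leg 4: -21.40° → +178.57°, shortest Δλ = -160.03° (west) — crosses 180°.
Leg 5: +178.57° → +157.84°, shortest Δλ = -20.73° (west) — does not cross 180°.
Leg 6: +157.84° → -36.68°, shortest Δλ = 165.48° (east) — crosses 180°.
Total crossings: 4.

4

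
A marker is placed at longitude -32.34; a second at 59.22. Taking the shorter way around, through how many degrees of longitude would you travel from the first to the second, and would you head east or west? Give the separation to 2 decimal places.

Raw difference: 59.22 − -32.34 = 91.56°.
Normalise into (−180°, 180°]: 91.56° stays 91.56°.
Positive ⇒ the second point lies to the east; separation 91.56°.

91.56° east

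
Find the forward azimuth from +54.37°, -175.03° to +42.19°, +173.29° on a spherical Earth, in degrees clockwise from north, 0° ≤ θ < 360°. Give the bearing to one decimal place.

Δλ = 173.29 − -175.03 = 348.32°; wrapped into (−180°, 180°]: -11.68°.
θ = atan2( sin Δλ · cos φ₂ , cos φ₁ · sin φ₂ − sin φ₁ · cos φ₂ · cos Δλ )
  = atan2(-0.15000, -0.19851) = -142.925° → normalised to [0°, 360°): 217.075°.

217.1°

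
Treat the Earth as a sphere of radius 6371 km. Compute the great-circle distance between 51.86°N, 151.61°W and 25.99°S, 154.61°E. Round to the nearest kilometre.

Δλ = 154.61 − -151.61 = 306.22°; wrapped into (−180°, 180°]: -53.78°.
Δφ = -25.99 − 51.86 = -77.85°.
a = sin²(Δφ/2) + cos φ₁ · cos φ₂ · sin²(Δλ/2) = 0.508319.
c = 2·atan2(√a, √(1−a)) = 1.58744 rad → d = 6371·c ≈ 10113.55 km.

10114 km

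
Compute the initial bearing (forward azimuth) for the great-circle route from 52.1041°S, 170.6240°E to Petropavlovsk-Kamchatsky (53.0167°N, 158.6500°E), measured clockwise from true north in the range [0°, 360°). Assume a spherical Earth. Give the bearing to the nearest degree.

Δλ = 158.6500 − 170.6240 = -11.9740°.
θ = atan2( sin Δλ · cos φ₂ , cos φ₁ · sin φ₂ − sin φ₁ · cos φ₂ · cos Δλ )
  = atan2(-0.12481, 0.95505) = -7.445° → normalised to [0°, 360°): 352.555°.

353°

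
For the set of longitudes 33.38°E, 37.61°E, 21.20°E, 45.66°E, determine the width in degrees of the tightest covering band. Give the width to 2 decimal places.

24.46°

Sort the longitudes: +21.20°, +33.38°, +37.61°, +45.66°.
Eastward gaps between consecutive values (wrapping around): 12.18°, 4.23°, 8.05°, 335.54°.
Largest gap = 335.54° ⇒ minimal covering band is its complement: 360° − 335.54° = 24.46°.
Band runs from +21.20° eastward to +45.66°.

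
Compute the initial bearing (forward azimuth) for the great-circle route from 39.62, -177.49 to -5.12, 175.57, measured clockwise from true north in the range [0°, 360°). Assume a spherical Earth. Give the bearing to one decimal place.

Δλ = 175.57 − -177.49 = 353.06°; wrapped into (−180°, 180°]: -6.94°.
θ = atan2( sin Δλ · cos φ₂ , cos φ₁ · sin φ₂ − sin φ₁ · cos φ₂ · cos Δλ )
  = atan2(-0.12035, -0.69924) = -170.234° → normalised to [0°, 360°): 189.766°.

189.8°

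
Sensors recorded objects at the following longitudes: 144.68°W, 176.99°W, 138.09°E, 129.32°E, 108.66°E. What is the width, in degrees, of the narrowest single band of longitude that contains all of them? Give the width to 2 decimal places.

106.66°

Sort the longitudes: -176.99°, -144.68°, +108.66°, +129.32°, +138.09°.
Eastward gaps between consecutive values (wrapping around): 32.31°, 253.34°, 20.66°, 8.77°, 44.92°.
Largest gap = 253.34° ⇒ minimal covering band is its complement: 360° − 253.34° = 106.66°.
Band runs from +108.66° eastward to -144.68°, crossing the antimeridian.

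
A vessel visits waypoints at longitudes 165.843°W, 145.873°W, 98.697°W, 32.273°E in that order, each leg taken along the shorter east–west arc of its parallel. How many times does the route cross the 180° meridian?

Leg 1: -165.843° → -145.873°, shortest Δλ = 19.97° (east) — does not cross 180°.
Leg 2: -145.873° → -98.697°, shortest Δλ = 47.176° (east) — does not cross 180°.
Leg 3: -98.697° → +32.273°, shortest Δλ = 130.97° (east) — does not cross 180°.
Total crossings: 0.

0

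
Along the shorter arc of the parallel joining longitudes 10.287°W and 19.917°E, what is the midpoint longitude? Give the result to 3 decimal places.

Signed shortest Δλ from -10.287° to +19.917° is +30.204°.
Midpoint longitude = -10.287° + (+30.204°)/2 = -10.287° + 15.102° = +4.815°.

4.815°E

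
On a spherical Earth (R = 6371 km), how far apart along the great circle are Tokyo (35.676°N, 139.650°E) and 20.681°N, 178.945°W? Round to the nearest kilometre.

4348 km

Δλ = -178.945 − 139.650 = -318.595°; wrapped into (−180°, 180°]: 41.405°.
Δφ = 20.681 − 35.676 = -14.995°.
a = sin²(Δφ/2) + cos φ₁ · cos φ₂ · sin²(Δλ/2) = 0.112003.
c = 2·atan2(√a, √(1−a)) = 0.68251 rad → d = 6371·c ≈ 4348.26 km.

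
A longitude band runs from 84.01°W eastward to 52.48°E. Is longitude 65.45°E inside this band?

No

Band width going east from -84.01° to +52.48°: ((52.48 − -84.01) mod 360) = 136.49°.
Offset of +65.45° east of the west edge: ((65.45 − -84.01) mod 360) = 149.46°.
149.46° > 136.49° ⇒ outside.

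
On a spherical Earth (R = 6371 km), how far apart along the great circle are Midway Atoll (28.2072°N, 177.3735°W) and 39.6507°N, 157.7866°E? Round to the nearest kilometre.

2608 km

Δλ = 157.7866 − -177.3735 = 335.1601°; wrapped into (−180°, 180°]: -24.8399°.
Δφ = 39.6507 − 28.2072 = 11.4435°.
a = sin²(Δφ/2) + cos φ₁ · cos φ₂ · sin²(Δλ/2) = 0.041326.
c = 2·atan2(√a, √(1−a)) = 0.40943 rad → d = 6371·c ≈ 2608.47 km.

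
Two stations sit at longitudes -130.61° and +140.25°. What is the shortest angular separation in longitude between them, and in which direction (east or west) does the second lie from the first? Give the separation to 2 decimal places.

89.14° west

Raw difference: 140.25 − -130.61 = 270.86°.
Normalise into (−180°, 180°]: 270.86° − 360° = -89.14°.
Negative ⇒ the second point lies to the west; separation 89.14°.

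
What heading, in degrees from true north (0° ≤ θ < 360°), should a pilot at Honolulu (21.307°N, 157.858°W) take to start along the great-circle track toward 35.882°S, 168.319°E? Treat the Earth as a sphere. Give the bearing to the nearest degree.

Δλ = 168.319 − -157.858 = 326.177°; wrapped into (−180°, 180°]: -33.823°.
θ = atan2( sin Δλ · cos φ₂ , cos φ₁ · sin φ₂ − sin φ₁ · cos φ₂ · cos Δλ )
  = atan2(-0.45100, -0.79064) = -150.299° → normalised to [0°, 360°): 209.701°.

210°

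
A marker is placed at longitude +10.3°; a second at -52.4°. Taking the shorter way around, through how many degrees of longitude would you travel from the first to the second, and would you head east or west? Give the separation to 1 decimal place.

62.7° west

Raw difference: -52.4 − 10.3 = -62.7°.
Normalise into (−180°, 180°]: -62.7° stays -62.7°.
Negative ⇒ the second point lies to the west; separation 62.7°.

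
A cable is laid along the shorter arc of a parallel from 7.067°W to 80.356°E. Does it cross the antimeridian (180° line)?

No

Signed shortest Δλ = ((80.356 − -7.067 + 180) mod 360) − 180 = 87.423°.
Going east by 87.423° from -7.067° reaches +80.356° without touching 180°.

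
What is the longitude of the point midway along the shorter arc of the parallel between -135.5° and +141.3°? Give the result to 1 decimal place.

-177.1°

Signed shortest Δλ from -135.5° to +141.3° is -83.2°.
Midpoint longitude = -135.5° + (-83.2°)/2 = -135.5° − 41.6° = -177.1°.
(The naïve average (-135.5 + +141.3)/2 = 2.9° is on the wrong side of the globe.)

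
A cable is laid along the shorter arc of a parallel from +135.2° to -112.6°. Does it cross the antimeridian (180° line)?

Yes

Naïve |-112.6 − 135.2| = 247.8° > 180°, so the shorter arc goes the other way round — across 180°.
Signed shortest Δλ = ((-112.6 − 135.2 + 180) mod 360) − 180 = 112.2°.
Going east by 112.2° from +135.2° passes through 180° before reaching -112.6°.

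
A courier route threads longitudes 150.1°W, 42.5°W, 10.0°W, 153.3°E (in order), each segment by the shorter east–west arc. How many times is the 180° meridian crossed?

0

Leg 1: -150.1° → -42.5°, shortest Δλ = 107.6° (east) — does not cross 180°.
Leg 2: -42.5° → -10.0°, shortest Δλ = 32.5° (east) — does not cross 180°.
Leg 3: -10.0° → +153.3°, shortest Δλ = 163.3° (east) — does not cross 180°.
Total crossings: 0.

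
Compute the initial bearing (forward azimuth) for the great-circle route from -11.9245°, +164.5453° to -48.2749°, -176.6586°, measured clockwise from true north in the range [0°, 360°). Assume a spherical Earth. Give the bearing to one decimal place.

160.3°

Δλ = -176.6586 − 164.5453 = -341.2039°; wrapped into (−180°, 180°]: 18.7961°.
θ = atan2( sin Δλ · cos φ₂ , cos φ₁ · sin φ₂ − sin φ₁ · cos φ₂ · cos Δλ )
  = atan2(0.21444, -0.60006) = 160.335° → normalised to [0°, 360°): 160.335°.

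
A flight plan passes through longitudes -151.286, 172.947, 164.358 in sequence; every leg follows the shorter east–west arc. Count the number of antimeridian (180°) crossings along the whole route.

Leg 1: -151.286° → +172.947°, shortest Δλ = -35.767° (west) — crosses 180°.
Leg 2: +172.947° → +164.358°, shortest Δλ = -8.589° (west) — does not cross 180°.
Total crossings: 1.

1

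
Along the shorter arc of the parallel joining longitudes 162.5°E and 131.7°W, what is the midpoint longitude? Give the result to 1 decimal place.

Signed shortest Δλ from +162.5° to -131.7° is +65.8°.
Midpoint longitude = +162.5° + (+65.8°)/2 = +162.5° + 32.9° = +195.4°.
Normalise into (−180°, 180°]: -164.6°.
(The naïve average (+162.5 + -131.7)/2 = 15.4° is on the wrong side of the globe.)

164.6°W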